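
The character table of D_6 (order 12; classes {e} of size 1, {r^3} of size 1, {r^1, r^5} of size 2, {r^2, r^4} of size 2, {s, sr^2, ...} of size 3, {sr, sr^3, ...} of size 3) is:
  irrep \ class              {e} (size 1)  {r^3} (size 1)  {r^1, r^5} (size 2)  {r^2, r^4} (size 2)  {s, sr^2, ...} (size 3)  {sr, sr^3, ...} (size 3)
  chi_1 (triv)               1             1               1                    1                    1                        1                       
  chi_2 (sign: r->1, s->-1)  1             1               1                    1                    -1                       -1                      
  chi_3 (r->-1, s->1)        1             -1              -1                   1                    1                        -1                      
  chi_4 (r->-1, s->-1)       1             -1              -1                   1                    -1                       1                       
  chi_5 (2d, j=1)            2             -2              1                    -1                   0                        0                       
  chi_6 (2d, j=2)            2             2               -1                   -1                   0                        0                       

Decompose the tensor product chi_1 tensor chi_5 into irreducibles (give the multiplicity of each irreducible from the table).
chi_1 tensor chi_5 = chi_5 (all other irreducibles have multiplicity 0).

The character of a tensor product is the pointwise product (chi_1 * chi_5)(C) = chi_1(C) * chi_5(C):
  {e}: (1)*(2), {r^3}: (1)*(-2), {r^1, r^5}: (1)*(1), {r^2, r^4}: (1)*(-1), {s, sr^2, ...}: (1)*(0), {sr, sr^3, ...}: (1)*(0)
so (chi_1 * chi_5) takes values
  {e} -> 2, {r^3} -> -2, {r^1, r^5} -> 1, {r^2, r^4} -> -1, {s, sr^2, ...} -> 0, {sr, sr^3, ...} -> 0.
Now take the inner product of this character with each irreducible chi from the table, <chi_1*chi_5, chi> = (1/12) sum_C |C| (chi_1*chi_5)(C) conj(chi(C)):
  <chi_1*chi_5, chi_1> = (1/12)[1*(2)*conj(1) + 1*(-2)*conj(1) + 2*(1)*conj(1) + 2*(-1)*conj(1) + 3*(0)*conj(1) + 3*(0)*conj(1)]
      = (1/12)[(2) + (-2) + (2) + (-2) + (0) + (0)] = 0/12 = 0
  <chi_1*chi_5, chi_2> = (1/12)[1*(2)*conj(1) + 1*(-2)*conj(1) + 2*(1)*conj(1) + 2*(-1)*conj(1) + 3*(0)*conj(-1) + 3*(0)*conj(-1)]
      = (1/12)[(2) + (-2) + (2) + (-2) + (0) + (0)] = 0/12 = 0
  <chi_1*chi_5, chi_3> = (1/12)[1*(2)*conj(1) + 1*(-2)*conj(-1) + 2*(1)*conj(-1) + 2*(-1)*conj(1) + 3*(0)*conj(1) + 3*(0)*conj(-1)]
      = (1/12)[(2) + (2) + (-2) + (-2) + (0) + (0)] = 0/12 = 0
  <chi_1*chi_5, chi_4> = (1/12)[1*(2)*conj(1) + 1*(-2)*conj(-1) + 2*(1)*conj(-1) + 2*(-1)*conj(1) + 3*(0)*conj(-1) + 3*(0)*conj(1)]
      = (1/12)[(2) + (2) + (-2) + (-2) + (0) + (0)] = 0/12 = 0
  <chi_1*chi_5, chi_5> = (1/12)[1*(2)*conj(2) + 1*(-2)*conj(-2) + 2*(1)*conj(1) + 2*(-1)*conj(-1) + 3*(0)*conj(0) + 3*(0)*conj(0)]
      = (1/12)[(4) + (4) + (2) + (2) + (0) + (0)] = 12/12 = 1
  <chi_1*chi_5, chi_6> = (1/12)[1*(2)*conj(2) + 1*(-2)*conj(2) + 2*(1)*conj(-1) + 2*(-1)*conj(-1) + 3*(0)*conj(0) + 3*(0)*conj(0)]
      = (1/12)[(4) + (-4) + (-2) + (2) + (0) + (0)] = 0/12 = 0
Hence the multiplicities are chi_5: 1. Dimension check: dim(chi_1)*dim(chi_5) = 1*2 = 2 and sum (mult * dim) = 1*2 = 2.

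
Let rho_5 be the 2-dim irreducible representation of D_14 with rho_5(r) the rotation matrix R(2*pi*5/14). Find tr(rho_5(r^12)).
chi_{rho_5}(r^12) = 2*cos(2*pi*5*12/14) = -2*cos(3*pi/7)

Derivation: rho_5(r^12) is rotation by angle 2*pi*5*12/14, whose trace is 2*cos(2*pi*5*12/14) = -2*cos(3*pi/7).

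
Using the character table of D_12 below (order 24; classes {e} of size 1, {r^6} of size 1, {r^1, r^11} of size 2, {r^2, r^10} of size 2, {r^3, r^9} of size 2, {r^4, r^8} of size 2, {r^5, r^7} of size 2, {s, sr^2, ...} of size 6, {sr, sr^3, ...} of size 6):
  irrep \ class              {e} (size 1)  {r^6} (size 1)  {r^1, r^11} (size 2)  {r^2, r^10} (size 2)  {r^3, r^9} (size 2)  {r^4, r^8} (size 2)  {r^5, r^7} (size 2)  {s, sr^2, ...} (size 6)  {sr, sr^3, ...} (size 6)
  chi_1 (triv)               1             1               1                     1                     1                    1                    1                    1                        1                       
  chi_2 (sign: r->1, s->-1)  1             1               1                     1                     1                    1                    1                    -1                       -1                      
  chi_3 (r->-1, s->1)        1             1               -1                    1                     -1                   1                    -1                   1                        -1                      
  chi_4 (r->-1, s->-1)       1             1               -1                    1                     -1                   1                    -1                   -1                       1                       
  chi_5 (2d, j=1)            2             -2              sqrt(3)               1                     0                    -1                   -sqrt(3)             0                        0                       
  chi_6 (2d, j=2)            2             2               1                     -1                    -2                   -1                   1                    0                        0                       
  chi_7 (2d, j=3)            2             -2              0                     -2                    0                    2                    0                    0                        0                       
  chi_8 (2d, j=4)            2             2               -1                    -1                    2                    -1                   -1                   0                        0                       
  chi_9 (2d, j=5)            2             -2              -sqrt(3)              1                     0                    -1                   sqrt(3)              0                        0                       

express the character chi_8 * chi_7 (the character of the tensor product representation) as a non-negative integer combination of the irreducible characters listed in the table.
chi_8 tensor chi_7 = chi_5 + chi_9 (all other irreducibles have multiplicity 0).

Explanation: The character of a tensor product is the pointwise product (chi_8 * chi_7)(C) = chi_8(C) * chi_7(C):
  {e}: (2)*(2), {r^6}: (2)*(-2), {r^1, r^11}: (-1)*(0), {r^2, r^10}: (-1)*(-2), {r^3, r^9}: (2)*(0), {r^4, r^8}: (-1)*(2), {r^5, r^7}: (-1)*(0), {s, sr^2, ...}: (0)*(0), {sr, sr^3, ...}: (0)*(0)
so (chi_8 * chi_7) takes values
  {e} -> 4, {r^6} -> -4, {r^1, r^11} -> 0, {r^2, r^10} -> 2, {r^3, r^9} -> 0, {r^4, r^8} -> -2, {r^5, r^7} -> 0, {s, sr^2, ...} -> 0, {sr, sr^3, ...} -> 0.
Now take the inner product of this character with each irreducible chi from the table, <chi_8*chi_7, chi> = (1/24) sum_C |C| (chi_8*chi_7)(C) conj(chi(C)):
  <chi_8*chi_7, chi_1> = (1/24)[1*(4)*conj(1) + 1*(-4)*conj(1) + 2*(0)*conj(1) + 2*(2)*conj(1) + 2*(0)*conj(1) + 2*(-2)*conj(1) + 2*(0)*conj(1) + 6*(0)*conj(1) + 6*(0)*conj(1)]
      = (1/24)[(4) + (-4) + (0) + (4) + (0) + (-4) + (0) + (0) + (0)] = 0/24 = 0
  <chi_8*chi_7, chi_2> = (1/24)[1*(4)*conj(1) + 1*(-4)*conj(1) + 2*(0)*conj(1) + 2*(2)*conj(1) + 2*(0)*conj(1) + 2*(-2)*conj(1) + 2*(0)*conj(1) + 6*(0)*conj(-1) + 6*(0)*conj(-1)]
      = (1/24)[(4) + (-4) + (0) + (4) + (0) + (-4) + (0) + (0) + (0)] = 0/24 = 0
  <chi_8*chi_7, chi_3> = (1/24)[1*(4)*conj(1) + 1*(-4)*conj(1) + 2*(0)*conj(-1) + 2*(2)*conj(1) + 2*(0)*conj(-1) + 2*(-2)*conj(1) + 2*(0)*conj(-1) + 6*(0)*conj(1) + 6*(0)*conj(-1)]
      = (1/24)[(4) + (-4) + (0) + (4) + (0) + (-4) + (0) + (0) + (0)] = 0/24 = 0
  <chi_8*chi_7, chi_4> = (1/24)[1*(4)*conj(1) + 1*(-4)*conj(1) + 2*(0)*conj(-1) + 2*(2)*conj(1) + 2*(0)*conj(-1) + 2*(-2)*conj(1) + 2*(0)*conj(-1) + 6*(0)*conj(-1) + 6*(0)*conj(1)]
      = (1/24)[(4) + (-4) + (0) + (4) + (0) + (-4) + (0) + (0) + (0)] = 0/24 = 0
  <chi_8*chi_7, chi_5> = (1/24)[1*(4)*conj(2) + 1*(-4)*conj(-2) + 2*(0)*conj(sqrt(3)) + 2*(2)*conj(1) + 2*(0)*conj(0) + 2*(-2)*conj(-1) + 2*(0)*conj(-sqrt(3)) + 6*(0)*conj(0) + 6*(0)*conj(0)]
      = (1/24)[(8) + (8) + (0) + (4) + (0) + (4) + (0) + (0) + (0)] = 24/24 = 1
  <chi_8*chi_7, chi_6> = (1/24)[1*(4)*conj(2) + 1*(-4)*conj(2) + 2*(0)*conj(1) + 2*(2)*conj(-1) + 2*(0)*conj(-2) + 2*(-2)*conj(-1) + 2*(0)*conj(1) + 6*(0)*conj(0) + 6*(0)*conj(0)]
      = (1/24)[(8) + (-8) + (0) + (-4) + (0) + (4) + (0) + (0) + (0)] = 0/24 = 0
  <chi_8*chi_7, chi_7> = (1/24)[1*(4)*conj(2) + 1*(-4)*conj(-2) + 2*(0)*conj(0) + 2*(2)*conj(-2) + 2*(0)*conj(0) + 2*(-2)*conj(2) + 2*(0)*conj(0) + 6*(0)*conj(0) + 6*(0)*conj(0)]
      = (1/24)[(8) + (8) + (0) + (-8) + (0) + (-8) + (0) + (0) + (0)] = 0/24 = 0
  <chi_8*chi_7, chi_8> = (1/24)[1*(4)*conj(2) + 1*(-4)*conj(2) + 2*(0)*conj(-1) + 2*(2)*conj(-1) + 2*(0)*conj(2) + 2*(-2)*conj(-1) + 2*(0)*conj(-1) + 6*(0)*conj(0) + 6*(0)*conj(0)]
      = (1/24)[(8) + (-8) + (0) + (-4) + (0) + (4) + (0) + (0) + (0)] = 0/24 = 0
  <chi_8*chi_7, chi_9> = (1/24)[1*(4)*conj(2) + 1*(-4)*conj(-2) + 2*(0)*conj(-sqrt(3)) + 2*(2)*conj(1) + 2*(0)*conj(0) + 2*(-2)*conj(-1) + 2*(0)*conj(sqrt(3)) + 6*(0)*conj(0) + 6*(0)*conj(0)]
      = (1/24)[(8) + (8) + (0) + (4) + (0) + (4) + (0) + (0) + (0)] = 24/24 = 1
Hence the multiplicities are chi_5: 1, chi_9: 1. Dimension check: dim(chi_8)*dim(chi_7) = 2*2 = 4 and sum (mult * dim) = 1*2 + 1*2 = 4.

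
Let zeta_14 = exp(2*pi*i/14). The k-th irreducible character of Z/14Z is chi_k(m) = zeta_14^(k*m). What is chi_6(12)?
chi_6(12) = zeta_14^72 = exp(2*I*pi/7)

Reasoning: chi_6(12) = zeta_14^(6*12) = zeta_14^72. Since zeta_14^14 = 1, this equals zeta_14^2 = exp(2*pi*i*2/14) = exp(2*I*pi/7).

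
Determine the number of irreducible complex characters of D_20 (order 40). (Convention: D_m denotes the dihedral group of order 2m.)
13

Derivation: The number of irreducible complex representations of a finite group equals its number of conjugacy classes. D_20 has 13 conjugacy classes (n/2 + 3 for n even), so D_20 (order 40) has exactly 13 irreducible complex representations.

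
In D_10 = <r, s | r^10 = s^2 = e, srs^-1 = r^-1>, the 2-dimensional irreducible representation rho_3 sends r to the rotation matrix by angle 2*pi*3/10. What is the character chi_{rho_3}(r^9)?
chi_{rho_3}(r^9) = 2*cos(2*pi*3*9/10) = 1/2 - sqrt(5)/2

Derivation: rho_3(r^9) is rotation by angle 2*pi*3*9/10, whose trace is 2*cos(2*pi*3*9/10) = 1/2 - sqrt(5)/2.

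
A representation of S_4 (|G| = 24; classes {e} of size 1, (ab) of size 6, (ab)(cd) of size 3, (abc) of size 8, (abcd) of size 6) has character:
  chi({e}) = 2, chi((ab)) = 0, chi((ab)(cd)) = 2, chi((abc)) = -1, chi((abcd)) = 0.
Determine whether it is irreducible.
Irreducible: <chi, chi> = 1.

Proof sketch: <chi, chi> = (1/|G|) sum_C |C| * |chi(C)|^2 = (1/24)[1*|2|^2 + 6*|0|^2 + 3*|2|^2 + 8*|-1|^2 + 6*|0|^2]
  = (1/24)[(4) + (0) + (12) + (8) + (0)] = 24/24 = 1.
A character is irreducible iff <chi, chi> = 1, so this representation is irreducible.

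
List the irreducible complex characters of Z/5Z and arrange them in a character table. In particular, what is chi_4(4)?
Character table of Z/5Z (irreps indexed chi_0,...,chi_4 with chi_k(m) = zeta_5^(k*m), zeta_5 = exp(2*pi*i/5)):
  irrep \ class  {0} (size 1)  {1} (size 1)    {2} (size 1)    {3} (size 1)    {4} (size 1)  
  chi_0          1             1               1               1               1             
  chi_1          1             exp(2*I*pi/5)   exp(4*I*pi/5)   exp(-4*I*pi/5)  exp(-2*I*pi/5)
  chi_2          1             exp(4*I*pi/5)   exp(-2*I*pi/5)  exp(2*I*pi/5)   exp(-4*I*pi/5)
  chi_3          1             exp(-4*I*pi/5)  exp(2*I*pi/5)   exp(-2*I*pi/5)  exp(4*I*pi/5) 
  chi_4          1             exp(-2*I*pi/5)  exp(-4*I*pi/5)  exp(4*I*pi/5)   exp(2*I*pi/5) 

Spot check: chi_4(4) = zeta_5^(4*4) = zeta_5^16 = exp(2*I*pi/5).

Proof sketch: Z/5Z is abelian, so all 5 irreducible complex representations are 1-dimensional. They are given by chi_k(m) = zeta_5^(k*m) for k = 0,...,4. Row orthogonality: sum_m chi_k(m) conj(chi_l(m)) = 5 * [k = l].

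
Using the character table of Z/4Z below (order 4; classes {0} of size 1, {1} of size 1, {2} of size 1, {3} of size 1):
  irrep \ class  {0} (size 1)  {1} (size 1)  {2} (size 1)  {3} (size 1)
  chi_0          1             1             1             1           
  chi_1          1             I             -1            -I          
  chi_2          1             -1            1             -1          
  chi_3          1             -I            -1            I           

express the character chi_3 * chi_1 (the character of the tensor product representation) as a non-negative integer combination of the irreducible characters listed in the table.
chi_3 tensor chi_1 = chi_0 (all other irreducibles have multiplicity 0).

Justification: The character of a tensor product is the pointwise product (chi_3 * chi_1)(C) = chi_3(C) * chi_1(C):
  {0}: (1)*(1), {1}: (-I)*(I), {2}: (-1)*(-1), {3}: (I)*(-I)
so (chi_3 * chi_1) takes values
  {0} -> 1, {1} -> 1, {2} -> 1, {3} -> 1.
Now take the inner product of this character with each irreducible chi from the table, <chi_3*chi_1, chi> = (1/4) sum_C |C| (chi_3*chi_1)(C) conj(chi(C)):
  <chi_3*chi_1, chi_0> = (1/4)[1*(1)*conj(1) + 1*(1)*conj(1) + 1*(1)*conj(1) + 1*(1)*conj(1)]
      = (1/4)[(1) + (1) + (1) + (1)] = 4/4 = 1
  <chi_3*chi_1, chi_1> = (1/4)[1*(1)*conj(1) + 1*(1)*conj(I) + 1*(1)*conj(-1) + 1*(1)*conj(-I)]
      = (1/4)[(1) + (-I) + (-1) + (I)] = 0/4 = 0
  <chi_3*chi_1, chi_2> = (1/4)[1*(1)*conj(1) + 1*(1)*conj(-1) + 1*(1)*conj(1) + 1*(1)*conj(-1)]
      = (1/4)[(1) + (-1) + (1) + (-1)] = 0/4 = 0
  <chi_3*chi_1, chi_3> = (1/4)[1*(1)*conj(1) + 1*(1)*conj(-I) + 1*(1)*conj(-1) + 1*(1)*conj(I)]
      = (1/4)[(1) + (I) + (-1) + (-I)] = 0/4 = 0
(Exp terms are combined using exp(i*s)*conj(exp(i*t)) = exp(i*(s-t)), and sums of them are collapsed using the identity that for every m > 1 the m distinct m-th roots of unity sum to 0, e.g. 1 + exp(2*I*pi/3) + exp(-2*I*pi/3) = 0.)
Hence the multiplicities are chi_0: 1. Dimension check: dim(chi_3)*dim(chi_1) = 1*1 = 1 and sum (mult * dim) = 1*1 = 1.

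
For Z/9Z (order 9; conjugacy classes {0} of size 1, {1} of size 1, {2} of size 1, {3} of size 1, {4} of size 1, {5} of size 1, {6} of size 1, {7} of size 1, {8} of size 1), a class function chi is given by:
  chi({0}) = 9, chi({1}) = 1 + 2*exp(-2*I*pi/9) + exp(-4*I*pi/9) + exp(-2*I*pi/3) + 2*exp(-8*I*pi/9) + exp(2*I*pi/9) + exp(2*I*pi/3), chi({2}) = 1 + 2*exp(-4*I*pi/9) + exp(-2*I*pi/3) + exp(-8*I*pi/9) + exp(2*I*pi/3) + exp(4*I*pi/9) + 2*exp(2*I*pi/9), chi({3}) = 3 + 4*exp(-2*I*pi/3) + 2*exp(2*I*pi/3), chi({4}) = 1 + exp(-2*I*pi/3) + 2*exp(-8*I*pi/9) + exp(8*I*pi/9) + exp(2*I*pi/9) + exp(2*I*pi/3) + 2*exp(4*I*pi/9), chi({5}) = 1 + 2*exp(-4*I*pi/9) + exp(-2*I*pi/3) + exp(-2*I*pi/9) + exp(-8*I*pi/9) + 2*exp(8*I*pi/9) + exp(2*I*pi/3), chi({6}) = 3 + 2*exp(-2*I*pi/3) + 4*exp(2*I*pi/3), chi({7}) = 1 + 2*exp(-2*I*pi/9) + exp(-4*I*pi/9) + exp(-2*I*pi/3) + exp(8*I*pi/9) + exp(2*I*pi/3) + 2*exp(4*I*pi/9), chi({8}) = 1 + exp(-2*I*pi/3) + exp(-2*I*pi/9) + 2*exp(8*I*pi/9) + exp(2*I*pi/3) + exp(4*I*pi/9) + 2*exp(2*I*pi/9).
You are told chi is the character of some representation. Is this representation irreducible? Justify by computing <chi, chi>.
Not irreducible (reducible): <chi, chi> = 13 > 1.

Reasoning: <chi, chi> = (1/|G|) sum_C |C| * |chi(C)|^2 = (1/9)[1*|9|^2 + 1*|1 + 2*exp(-2*I*pi/9) + exp(-4*I*pi/9) + exp(-2*I*pi/3) + 2*exp(-8*I*pi/9) + exp(2*I*pi/9) + exp(2*I*pi/3)|^2 + 1*|1 + 2*exp(-4*I*pi/9) + exp(-2*I*pi/3) + exp(-8*I*pi/9) + exp(2*I*pi/3) + exp(4*I*pi/9) + 2*exp(2*I*pi/9)|^2 + 1*|3 + 4*exp(-2*I*pi/3) + 2*exp(2*I*pi/3)|^2 + 1*|1 + exp(-2*I*pi/3) + 2*exp(-8*I*pi/9) + exp(8*I*pi/9) + exp(2*I*pi/9) + exp(2*I*pi/3) + 2*exp(4*I*pi/9)|^2 + 1*|1 + 2*exp(-4*I*pi/9) + exp(-2*I*pi/3) + exp(-2*I*pi/9) + exp(-8*I*pi/9) + 2*exp(8*I*pi/9) + exp(2*I*pi/3)|^2 + 1*|3 + 2*exp(-2*I*pi/3) + 4*exp(2*I*pi/3)|^2 + 1*|1 + 2*exp(-2*I*pi/9) + exp(-4*I*pi/9) + exp(-2*I*pi/3) + exp(8*I*pi/9) + exp(2*I*pi/3) + 2*exp(4*I*pi/9)|^2 + 1*|1 + exp(-2*I*pi/3) + exp(-2*I*pi/9) + 2*exp(8*I*pi/9) + exp(2*I*pi/3) + exp(4*I*pi/9) + 2*exp(2*I*pi/9)|^2]
  = (1/9)[(81) + (13 + 10*exp(-4*I*pi/9) + 8*exp(-2*I*pi/3) + 8*exp(-2*I*pi/9) + 8*exp(-8*I*pi/9) + 8*exp(8*I*pi/9) + 8*exp(2*I*pi/9) + 8*exp(2*I*pi/3) + 10*exp(4*I*pi/9)) + (13 + 8*exp(-4*I*pi/9) + 8*exp(-2*I*pi/3) + 8*exp(-2*I*pi/9) + 10*exp(-8*I*pi/9) + 10*exp(8*I*pi/9) + 8*exp(2*I*pi/9) + 8*exp(2*I*pi/3) + 8*exp(4*I*pi/9)) + (3) + (13 + 8*exp(-4*I*pi/9) + 8*exp(-2*I*pi/3) + 10*exp(-2*I*pi/9) + 8*exp(-8*I*pi/9) + 8*exp(8*I*pi/9) + 10*exp(2*I*pi/9) + 8*exp(2*I*pi/3) + 8*exp(4*I*pi/9)) + (13 + 8*exp(-4*I*pi/9) + 8*exp(-2*I*pi/3) + 10*exp(-2*I*pi/9) + 8*exp(-8*I*pi/9) + 8*exp(8*I*pi/9) + 10*exp(2*I*pi/9) + 8*exp(2*I*pi/3) + 8*exp(4*I*pi/9)) + (3) + (13 + 8*exp(-4*I*pi/9) + 8*exp(-2*I*pi/3) + 8*exp(-2*I*pi/9) + 10*exp(-8*I*pi/9) + 10*exp(8*I*pi/9) + 8*exp(2*I*pi/9) + 8*exp(2*I*pi/3) + 8*exp(4*I*pi/9)) + (13 + 10*exp(-4*I*pi/9) + 8*exp(-2*I*pi/3) + 8*exp(-2*I*pi/9) + 8*exp(-8*I*pi/9) + 8*exp(8*I*pi/9) + 8*exp(2*I*pi/9) + 8*exp(2*I*pi/3) + 10*exp(4*I*pi/9))] = 117/9 = 13.
(Exp terms are combined using exp(i*s)*conj(exp(i*t)) = exp(i*(s-t)), and sums of them are collapsed using the identity that for every m > 1 the m distinct m-th roots of unity sum to 0, e.g. 1 + exp(2*I*pi/3) + exp(-2*I*pi/3) = 0.)
A character is irreducible iff <chi, chi> = 1, so this representation is reducible.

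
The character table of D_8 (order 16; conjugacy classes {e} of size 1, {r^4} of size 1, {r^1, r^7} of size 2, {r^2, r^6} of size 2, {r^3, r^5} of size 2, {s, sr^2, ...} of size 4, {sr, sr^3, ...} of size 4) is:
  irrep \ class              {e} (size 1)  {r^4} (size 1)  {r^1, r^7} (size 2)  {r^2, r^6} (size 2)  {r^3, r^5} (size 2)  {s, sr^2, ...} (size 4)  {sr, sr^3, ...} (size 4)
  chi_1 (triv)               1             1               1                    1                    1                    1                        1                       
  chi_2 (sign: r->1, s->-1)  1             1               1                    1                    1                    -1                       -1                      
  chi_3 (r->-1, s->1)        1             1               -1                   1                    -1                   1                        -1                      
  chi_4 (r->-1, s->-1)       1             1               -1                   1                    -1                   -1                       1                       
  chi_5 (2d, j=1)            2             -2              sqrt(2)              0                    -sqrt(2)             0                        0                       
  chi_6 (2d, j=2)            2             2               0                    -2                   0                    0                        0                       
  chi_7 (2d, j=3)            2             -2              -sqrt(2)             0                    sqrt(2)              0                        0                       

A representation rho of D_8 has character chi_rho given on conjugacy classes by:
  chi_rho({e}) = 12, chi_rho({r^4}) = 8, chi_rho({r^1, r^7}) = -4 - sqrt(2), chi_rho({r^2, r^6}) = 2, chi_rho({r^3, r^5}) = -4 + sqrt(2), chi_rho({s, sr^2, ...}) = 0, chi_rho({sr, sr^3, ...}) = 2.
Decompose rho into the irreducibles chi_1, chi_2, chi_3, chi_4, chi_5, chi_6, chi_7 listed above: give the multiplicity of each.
Multiplicities: chi_1: 1, chi_2: 0, chi_3: 2, chi_4: 3, chi_5: 0, chi_6: 2, chi_7: 1.

Solution. Use <chi_rho, chi> = (1/|G|) sum_C |C| * chi_rho(C) * conj(chi(C)) with |G| = 16 for each irreducible chi in the table:
  <chi_rho, chi_1> = (1/16)[1*(12)*conj(1) + 1*(8)*conj(1) + 2*(-4 - sqrt(2))*conj(1) + 2*(2)*conj(1) + 2*(-4 + sqrt(2))*conj(1) + 4*(0)*conj(1) + 4*(2)*conj(1)]
      = (1/16)[(12) + (8) + (-8 - 2*sqrt(2)) + (4) + (-8 + 2*sqrt(2)) + (0) + (8)] = 16/16 = 1
  <chi_rho, chi_2> = (1/16)[1*(12)*conj(1) + 1*(8)*conj(1) + 2*(-4 - sqrt(2))*conj(1) + 2*(2)*conj(1) + 2*(-4 + sqrt(2))*conj(1) + 4*(0)*conj(-1) + 4*(2)*conj(-1)]
      = (1/16)[(12) + (8) + (-8 - 2*sqrt(2)) + (4) + (-8 + 2*sqrt(2)) + (0) + (-8)] = 0/16 = 0
  <chi_rho, chi_3> = (1/16)[1*(12)*conj(1) + 1*(8)*conj(1) + 2*(-4 - sqrt(2))*conj(-1) + 2*(2)*conj(1) + 2*(-4 + sqrt(2))*conj(-1) + 4*(0)*conj(1) + 4*(2)*conj(-1)]
      = (1/16)[(12) + (8) + (2*sqrt(2) + 8) + (4) + (8 - 2*sqrt(2)) + (0) + (-8)] = 32/16 = 2
  <chi_rho, chi_4> = (1/16)[1*(12)*conj(1) + 1*(8)*conj(1) + 2*(-4 - sqrt(2))*conj(-1) + 2*(2)*conj(1) + 2*(-4 + sqrt(2))*conj(-1) + 4*(0)*conj(-1) + 4*(2)*conj(1)]
      = (1/16)[(12) + (8) + (2*sqrt(2) + 8) + (4) + (8 - 2*sqrt(2)) + (0) + (8)] = 48/16 = 3
  <chi_rho, chi_5> = (1/16)[1*(12)*conj(2) + 1*(8)*conj(-2) + 2*(-4 - sqrt(2))*conj(sqrt(2)) + 2*(2)*conj(0) + 2*(-4 + sqrt(2))*conj(-sqrt(2)) + 4*(0)*conj(0) + 4*(2)*conj(0)]
      = (1/16)[(24) + (-16) + (-8*sqrt(2) - 4) + (0) + (-4 + 8*sqrt(2)) + (0) + (0)] = 0/16 = 0
  <chi_rho, chi_6> = (1/16)[1*(12)*conj(2) + 1*(8)*conj(2) + 2*(-4 - sqrt(2))*conj(0) + 2*(2)*conj(-2) + 2*(-4 + sqrt(2))*conj(0) + 4*(0)*conj(0) + 4*(2)*conj(0)]
      = (1/16)[(24) + (16) + (0) + (-8) + (0) + (0) + (0)] = 32/16 = 2
  <chi_rho, chi_7> = (1/16)[1*(12)*conj(2) + 1*(8)*conj(-2) + 2*(-4 - sqrt(2))*conj(-sqrt(2)) + 2*(2)*conj(0) + 2*(-4 + sqrt(2))*conj(sqrt(2)) + 4*(0)*conj(0) + 4*(2)*conj(0)]
      = (1/16)[(24) + (-16) + (4 + 8*sqrt(2)) + (0) + (4 - 8*sqrt(2)) + (0) + (0)] = 16/16 = 1
Dimension check: dim(rho) = sum (mult * dim) = 1*1 + 0*1 + 2*1 + 3*1 + 0*2 + 2*2 + 1*2 = 12 = chi_rho(e) = 12.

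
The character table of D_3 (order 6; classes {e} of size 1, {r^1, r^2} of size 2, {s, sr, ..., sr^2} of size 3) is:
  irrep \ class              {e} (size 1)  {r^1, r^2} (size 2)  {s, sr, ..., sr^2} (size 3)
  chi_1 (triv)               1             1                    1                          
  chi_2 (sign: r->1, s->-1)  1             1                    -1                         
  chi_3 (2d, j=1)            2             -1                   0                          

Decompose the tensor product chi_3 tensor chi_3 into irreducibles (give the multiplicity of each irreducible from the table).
chi_3 tensor chi_3 = chi_1 + chi_2 + chi_3 (all other irreducibles have multiplicity 0).

Argument: The character of a tensor product is the pointwise product (chi_3 * chi_3)(C) = chi_3(C) * chi_3(C):
  {e}: (2)*(2), {r^1, r^2}: (-1)*(-1), {s, sr, ..., sr^2}: (0)*(0)
so (chi_3 * chi_3) takes values
  {e} -> 4, {r^1, r^2} -> 1, {s, sr, ..., sr^2} -> 0.
Now take the inner product of this character with each irreducible chi from the table, <chi_3*chi_3, chi> = (1/6) sum_C |C| (chi_3*chi_3)(C) conj(chi(C)):
  <chi_3*chi_3, chi_1> = (1/6)[1*(4)*conj(1) + 2*(1)*conj(1) + 3*(0)*conj(1)]
      = (1/6)[(4) + (2) + (0)] = 6/6 = 1
  <chi_3*chi_3, chi_2> = (1/6)[1*(4)*conj(1) + 2*(1)*conj(1) + 3*(0)*conj(-1)]
      = (1/6)[(4) + (2) + (0)] = 6/6 = 1
  <chi_3*chi_3, chi_3> = (1/6)[1*(4)*conj(2) + 2*(1)*conj(-1) + 3*(0)*conj(0)]
      = (1/6)[(8) + (-2) + (0)] = 6/6 = 1
Hence the multiplicities are chi_1: 1, chi_2: 1, chi_3: 1. Dimension check: dim(chi_3)*dim(chi_3) = 2*2 = 4 and sum (mult * dim) = 1*1 + 1*1 + 1*2 = 4.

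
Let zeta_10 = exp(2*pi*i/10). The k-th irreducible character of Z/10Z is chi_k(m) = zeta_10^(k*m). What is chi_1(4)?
chi_1(4) = zeta_10^4 = exp(4*I*pi/5)

Explanation: chi_1(4) = zeta_10^(1*4) = zeta_10^4. Since zeta_10^10 = 1, this equals zeta_10^4 = exp(2*pi*i*4/10) = exp(4*I*pi/5).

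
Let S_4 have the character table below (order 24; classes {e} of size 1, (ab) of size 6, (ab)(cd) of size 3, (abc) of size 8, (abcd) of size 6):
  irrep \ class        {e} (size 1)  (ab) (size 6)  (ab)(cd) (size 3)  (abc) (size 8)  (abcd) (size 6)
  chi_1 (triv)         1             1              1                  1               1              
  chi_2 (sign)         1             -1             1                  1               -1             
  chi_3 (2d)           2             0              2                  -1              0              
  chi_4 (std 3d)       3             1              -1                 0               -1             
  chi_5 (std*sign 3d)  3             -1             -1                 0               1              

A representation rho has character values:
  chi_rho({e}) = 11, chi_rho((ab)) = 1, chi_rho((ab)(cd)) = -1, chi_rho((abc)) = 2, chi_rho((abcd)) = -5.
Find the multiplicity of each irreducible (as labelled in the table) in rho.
Multiplicities: chi_1: 0, chi_2: 2, chi_3: 0, chi_4: 3, chi_5: 0.

Proof sketch: Use <chi_rho, chi> = (1/|G|) sum_C |C| * chi_rho(C) * conj(chi(C)) with |G| = 24 for each irreducible chi in the table:
  <chi_rho, chi_1> = (1/24)[1*(11)*conj(1) + 6*(1)*conj(1) + 3*(-1)*conj(1) + 8*(2)*conj(1) + 6*(-5)*conj(1)]
      = (1/24)[(11) + (6) + (-3) + (16) + (-30)] = 0/24 = 0
  <chi_rho, chi_2> = (1/24)[1*(11)*conj(1) + 6*(1)*conj(-1) + 3*(-1)*conj(1) + 8*(2)*conj(1) + 6*(-5)*conj(-1)]
      = (1/24)[(11) + (-6) + (-3) + (16) + (30)] = 48/24 = 2
  <chi_rho, chi_3> = (1/24)[1*(11)*conj(2) + 6*(1)*conj(0) + 3*(-1)*conj(2) + 8*(2)*conj(-1) + 6*(-5)*conj(0)]
      = (1/24)[(22) + (0) + (-6) + (-16) + (0)] = 0/24 = 0
  <chi_rho, chi_4> = (1/24)[1*(11)*conj(3) + 6*(1)*conj(1) + 3*(-1)*conj(-1) + 8*(2)*conj(0) + 6*(-5)*conj(-1)]
      = (1/24)[(33) + (6) + (3) + (0) + (30)] = 72/24 = 3
  <chi_rho, chi_5> = (1/24)[1*(11)*conj(3) + 6*(1)*conj(-1) + 3*(-1)*conj(-1) + 8*(2)*conj(0) + 6*(-5)*conj(1)]
      = (1/24)[(33) + (-6) + (3) + (0) + (-30)] = 0/24 = 0
Dimension check: dim(rho) = sum (mult * dim) = 0*1 + 2*1 + 0*2 + 3*3 + 0*3 = 11 = chi_rho(e) = 11.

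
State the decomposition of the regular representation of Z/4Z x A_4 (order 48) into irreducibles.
Each irreducible V_i of dimension d_i appears with multiplicity d_i, i.e. rho_reg = (direct sum over all irreducibles V_i) d_i V_i. The irreducible dimensions for Z/4Z x A_4 are 1, 1, 1, 1, 1, 1, 1, 1, 1, 1, 1, 1, 3, 3, 3, 3: 12 irreducibles of dimension 1, each with multiplicity 1; 4 irreducibles of dimension 3, each with multiplicity 3. Total dimension 12*1*1 + 4*3*3 = 48 = |G|.

Argument: General theorem: in the regular representation of a finite group G, each irreducible appears with multiplicity equal to its dimension. Check: dim(rho_reg) = sum d_i^2 = 1 + 1 + 1 + 1 + 1 + 1 + 1 + 1 + 1 + 1 + 1 + 1 + 9 + 9 + 9 + 9 = 48 = |G|.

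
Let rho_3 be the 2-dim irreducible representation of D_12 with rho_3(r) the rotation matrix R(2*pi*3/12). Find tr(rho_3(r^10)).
chi_{rho_3}(r^10) = 2*cos(2*pi*3*10/12) = -2

Details: rho_3(r^10) is rotation by angle 2*pi*3*10/12, whose trace is 2*cos(2*pi*3*10/12) = -2.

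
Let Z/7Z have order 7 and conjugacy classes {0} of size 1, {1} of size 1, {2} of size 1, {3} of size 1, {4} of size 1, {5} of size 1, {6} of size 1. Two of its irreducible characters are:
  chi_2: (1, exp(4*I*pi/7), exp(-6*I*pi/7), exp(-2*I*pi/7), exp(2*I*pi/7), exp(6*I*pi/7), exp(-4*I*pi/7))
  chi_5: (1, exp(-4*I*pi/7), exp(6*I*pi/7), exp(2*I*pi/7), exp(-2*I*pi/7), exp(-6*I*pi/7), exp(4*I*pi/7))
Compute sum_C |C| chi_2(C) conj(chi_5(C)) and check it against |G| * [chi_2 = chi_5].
Sum = 0; so <chi_2, chi_5> = 0 (distinct irreducibles are orthogonal).

Compute term by term over conjugacy classes (|C| * chi_2(C) * conj(chi_5(C))):
  1*(1)*conj(1) + 1*(exp(4*I*pi/7))*conj(exp(-4*I*pi/7)) + 1*(exp(-6*I*pi/7))*conj(exp(6*I*pi/7)) + 1*(exp(-2*I*pi/7))*conj(exp(2*I*pi/7)) + 1*(exp(2*I*pi/7))*conj(exp(-2*I*pi/7)) + 1*(exp(6*I*pi/7))*conj(exp(-6*I*pi/7)) + 1*(exp(-4*I*pi/7))*conj(exp(4*I*pi/7))
  = (1) + (exp(-6*I*pi/7)) + (exp(2*I*pi/7)) + (exp(-4*I*pi/7)) + (exp(4*I*pi/7)) + (exp(-2*I*pi/7)) + (exp(6*I*pi/7))
  = 0.
(Exp terms are combined using exp(i*s)*conj(exp(i*t)) = exp(i*(s-t)), and sums of them are collapsed using the identity that for every m > 1 the m distinct m-th roots of unity sum to 0, e.g. 1 + exp(2*I*pi/3) + exp(-2*I*pi/3) = 0.)
Dividing by |G| = 7 gives 0/7 = 0, matching the row-orthogonality relation <chi_2, chi_5> = [chi_2 = chi_5].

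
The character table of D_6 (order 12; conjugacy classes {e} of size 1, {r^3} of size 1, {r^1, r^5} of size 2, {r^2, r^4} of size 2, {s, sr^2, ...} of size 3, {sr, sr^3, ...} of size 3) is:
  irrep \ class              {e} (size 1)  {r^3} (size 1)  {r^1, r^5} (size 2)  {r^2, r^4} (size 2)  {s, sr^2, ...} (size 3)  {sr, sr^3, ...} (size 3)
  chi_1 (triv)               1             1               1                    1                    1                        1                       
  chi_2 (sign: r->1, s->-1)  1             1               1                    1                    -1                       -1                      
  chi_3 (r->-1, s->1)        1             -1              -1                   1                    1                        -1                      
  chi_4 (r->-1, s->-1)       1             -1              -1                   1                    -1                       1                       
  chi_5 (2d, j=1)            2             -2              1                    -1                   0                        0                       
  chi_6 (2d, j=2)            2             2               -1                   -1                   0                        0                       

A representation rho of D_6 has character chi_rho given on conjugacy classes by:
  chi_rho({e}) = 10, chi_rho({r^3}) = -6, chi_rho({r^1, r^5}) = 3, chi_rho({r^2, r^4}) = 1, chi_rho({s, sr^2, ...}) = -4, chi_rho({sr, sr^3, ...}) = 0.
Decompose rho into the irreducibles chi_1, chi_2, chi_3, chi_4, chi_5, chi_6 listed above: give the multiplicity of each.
Multiplicities: chi_1: 0, chi_2: 2, chi_3: 0, chi_4: 2, chi_5: 3, chi_6: 0.

Working: Use <chi_rho, chi> = (1/|G|) sum_C |C| * chi_rho(C) * conj(chi(C)) with |G| = 12 for each irreducible chi in the table:
  <chi_rho, chi_1> = (1/12)[1*(10)*conj(1) + 1*(-6)*conj(1) + 2*(3)*conj(1) + 2*(1)*conj(1) + 3*(-4)*conj(1) + 3*(0)*conj(1)]
      = (1/12)[(10) + (-6) + (6) + (2) + (-12) + (0)] = 0/12 = 0
  <chi_rho, chi_2> = (1/12)[1*(10)*conj(1) + 1*(-6)*conj(1) + 2*(3)*conj(1) + 2*(1)*conj(1) + 3*(-4)*conj(-1) + 3*(0)*conj(-1)]
      = (1/12)[(10) + (-6) + (6) + (2) + (12) + (0)] = 24/12 = 2
  <chi_rho, chi_3> = (1/12)[1*(10)*conj(1) + 1*(-6)*conj(-1) + 2*(3)*conj(-1) + 2*(1)*conj(1) + 3*(-4)*conj(1) + 3*(0)*conj(-1)]
      = (1/12)[(10) + (6) + (-6) + (2) + (-12) + (0)] = 0/12 = 0
  <chi_rho, chi_4> = (1/12)[1*(10)*conj(1) + 1*(-6)*conj(-1) + 2*(3)*conj(-1) + 2*(1)*conj(1) + 3*(-4)*conj(-1) + 3*(0)*conj(1)]
      = (1/12)[(10) + (6) + (-6) + (2) + (12) + (0)] = 24/12 = 2
  <chi_rho, chi_5> = (1/12)[1*(10)*conj(2) + 1*(-6)*conj(-2) + 2*(3)*conj(1) + 2*(1)*conj(-1) + 3*(-4)*conj(0) + 3*(0)*conj(0)]
      = (1/12)[(20) + (12) + (6) + (-2) + (0) + (0)] = 36/12 = 3
  <chi_rho, chi_6> = (1/12)[1*(10)*conj(2) + 1*(-6)*conj(2) + 2*(3)*conj(-1) + 2*(1)*conj(-1) + 3*(-4)*conj(0) + 3*(0)*conj(0)]
      = (1/12)[(20) + (-12) + (-6) + (-2) + (0) + (0)] = 0/12 = 0
Dimension check: dim(rho) = sum (mult * dim) = 0*1 + 2*1 + 0*1 + 2*1 + 3*2 + 0*2 = 10 = chi_rho(e) = 10.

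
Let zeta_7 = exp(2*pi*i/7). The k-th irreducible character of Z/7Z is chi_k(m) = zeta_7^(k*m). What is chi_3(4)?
chi_3(4) = zeta_7^12 = exp(-4*I*pi/7)

Details: chi_3(4) = zeta_7^(3*4) = zeta_7^12. Since zeta_7^7 = 1, this equals zeta_7^5 = exp(2*pi*i*5/7) = exp(-4*I*pi/7).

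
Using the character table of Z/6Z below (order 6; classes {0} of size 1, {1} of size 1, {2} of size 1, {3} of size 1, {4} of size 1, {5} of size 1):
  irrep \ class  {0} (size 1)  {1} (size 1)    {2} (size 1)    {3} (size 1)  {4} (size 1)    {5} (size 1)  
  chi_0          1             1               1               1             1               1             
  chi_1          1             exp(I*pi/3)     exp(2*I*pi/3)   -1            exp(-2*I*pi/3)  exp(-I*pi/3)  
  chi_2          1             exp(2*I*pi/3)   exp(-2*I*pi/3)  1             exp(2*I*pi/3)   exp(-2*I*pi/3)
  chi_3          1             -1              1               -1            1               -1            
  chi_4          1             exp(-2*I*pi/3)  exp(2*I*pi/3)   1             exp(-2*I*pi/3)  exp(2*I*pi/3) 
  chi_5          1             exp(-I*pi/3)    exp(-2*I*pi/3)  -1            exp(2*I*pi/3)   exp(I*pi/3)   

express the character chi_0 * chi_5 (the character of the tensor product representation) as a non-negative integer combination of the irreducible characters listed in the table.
chi_0 tensor chi_5 = chi_5 (all other irreducibles have multiplicity 0).

Why: The character of a tensor product is the pointwise product (chi_0 * chi_5)(C) = chi_0(C) * chi_5(C):
  {0}: (1)*(1), {1}: (1)*(exp(-I*pi/3)), {2}: (1)*(exp(-2*I*pi/3)), {3}: (1)*(-1), {4}: (1)*(exp(2*I*pi/3)), {5}: (1)*(exp(I*pi/3))
so (chi_0 * chi_5) takes values
  {0} -> 1, {1} -> exp(-I*pi/3), {2} -> exp(-2*I*pi/3), {3} -> -1, {4} -> exp(2*I*pi/3), {5} -> exp(I*pi/3).
Now take the inner product of this character with each irreducible chi from the table, <chi_0*chi_5, chi> = (1/6) sum_C |C| (chi_0*chi_5)(C) conj(chi(C)):
  <chi_0*chi_5, chi_0> = (1/6)[1*(1)*conj(1) + 1*(exp(-I*pi/3))*conj(1) + 1*(exp(-2*I*pi/3))*conj(1) + 1*(-1)*conj(1) + 1*(exp(2*I*pi/3))*conj(1) + 1*(exp(I*pi/3))*conj(1)]
      = (1/6)[(1) + (exp(-I*pi/3)) + (exp(-2*I*pi/3)) + (-1) + (exp(2*I*pi/3)) + (exp(I*pi/3))] = 0/6 = 0
  <chi_0*chi_5, chi_1> = (1/6)[1*(1)*conj(1) + 1*(exp(-I*pi/3))*conj(exp(I*pi/3)) + 1*(exp(-2*I*pi/3))*conj(exp(2*I*pi/3)) + 1*(-1)*conj(-1) + 1*(exp(2*I*pi/3))*conj(exp(-2*I*pi/3)) + 1*(exp(I*pi/3))*conj(exp(-I*pi/3))]
      = (1/6)[(1) + (exp(-2*I*pi/3)) + (exp(2*I*pi/3)) + (1) + (exp(-2*I*pi/3)) + (exp(2*I*pi/3))] = 0/6 = 0
  <chi_0*chi_5, chi_2> = (1/6)[1*(1)*conj(1) + 1*(exp(-I*pi/3))*conj(exp(2*I*pi/3)) + 1*(exp(-2*I*pi/3))*conj(exp(-2*I*pi/3)) + 1*(-1)*conj(1) + 1*(exp(2*I*pi/3))*conj(exp(2*I*pi/3)) + 1*(exp(I*pi/3))*conj(exp(-2*I*pi/3))]
      = (1/6)[(1) + (-1) + (1) + (-1) + (1) + (-1)] = 0/6 = 0
  <chi_0*chi_5, chi_3> = (1/6)[1*(1)*conj(1) + 1*(exp(-I*pi/3))*conj(-1) + 1*(exp(-2*I*pi/3))*conj(1) + 1*(-1)*conj(-1) + 1*(exp(2*I*pi/3))*conj(1) + 1*(exp(I*pi/3))*conj(-1)]
      = (1/6)[(1) + (-exp(-I*pi/3)) + (exp(-2*I*pi/3)) + (1) + (exp(2*I*pi/3)) + (-exp(I*pi/3))] = 0/6 = 0
  <chi_0*chi_5, chi_4> = (1/6)[1*(1)*conj(1) + 1*(exp(-I*pi/3))*conj(exp(-2*I*pi/3)) + 1*(exp(-2*I*pi/3))*conj(exp(2*I*pi/3)) + 1*(-1)*conj(1) + 1*(exp(2*I*pi/3))*conj(exp(-2*I*pi/3)) + 1*(exp(I*pi/3))*conj(exp(2*I*pi/3))]
      = (1/6)[(1) + (exp(I*pi/3)) + (exp(2*I*pi/3)) + (-1) + (exp(-2*I*pi/3)) + (exp(-I*pi/3))] = 0/6 = 0
  <chi_0*chi_5, chi_5> = (1/6)[1*(1)*conj(1) + 1*(exp(-I*pi/3))*conj(exp(-I*pi/3)) + 1*(exp(-2*I*pi/3))*conj(exp(-2*I*pi/3)) + 1*(-1)*conj(-1) + 1*(exp(2*I*pi/3))*conj(exp(2*I*pi/3)) + 1*(exp(I*pi/3))*conj(exp(I*pi/3))]
      = (1/6)[(1) + (1) + (1) + (1) + (1) + (1)] = 6/6 = 1
(Exp terms are combined using exp(i*s)*conj(exp(i*t)) = exp(i*(s-t)), and sums of them are collapsed using the identity that for every m > 1 the m distinct m-th roots of unity sum to 0, e.g. 1 + exp(2*I*pi/3) + exp(-2*I*pi/3) = 0.)
Hence the multiplicities are chi_5: 1. Dimension check: dim(chi_0)*dim(chi_5) = 1*1 = 1 and sum (mult * dim) = 1*1 = 1.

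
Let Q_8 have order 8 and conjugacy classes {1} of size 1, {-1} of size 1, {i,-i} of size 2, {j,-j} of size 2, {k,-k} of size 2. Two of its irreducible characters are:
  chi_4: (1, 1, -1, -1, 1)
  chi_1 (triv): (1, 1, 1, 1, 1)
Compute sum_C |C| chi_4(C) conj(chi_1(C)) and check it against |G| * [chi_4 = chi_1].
Sum = 0; so <chi_4, chi_1> = 0 (distinct irreducibles are orthogonal).

Why: Compute term by term over conjugacy classes (|C| * chi_4(C) * conj(chi_1(C))):
  1*(1)*conj(1) + 1*(1)*conj(1) + 2*(-1)*conj(1) + 2*(-1)*conj(1) + 2*(1)*conj(1)
  = (1) + (1) + (-2) + (-2) + (2)
  = 0.
Dividing by |G| = 8 gives 0/8 = 0, matching the row-orthogonality relation <chi_4, chi_1> = [chi_4 = chi_1].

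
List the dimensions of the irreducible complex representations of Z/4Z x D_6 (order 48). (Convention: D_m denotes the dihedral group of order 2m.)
Dimensions: 1, 1, 1, 1, 1, 1, 1, 1, 1, 1, 1, 1, 1, 1, 1, 1, 2, 2, 2, 2, 2, 2, 2, 2

Justification: There are 24 irreducibles (= number of conjugacy classes). Their dimensions d_i satisfy sum d_i^2 = |G| = 48: 1 + 1 + 1 + 1 + 1 + 1 + 1 + 1 + 1 + 1 + 1 + 1 + 1 + 1 + 1 + 1 + 4 + 4 + 4 + 4 + 4 + 4 + 4 + 4 = 48. (For the product with Z/4Z: each of the 4 1-dim characters of Z/4Z tensors with each irrep of D_6, giving 4 copies of each D_6-dimension.)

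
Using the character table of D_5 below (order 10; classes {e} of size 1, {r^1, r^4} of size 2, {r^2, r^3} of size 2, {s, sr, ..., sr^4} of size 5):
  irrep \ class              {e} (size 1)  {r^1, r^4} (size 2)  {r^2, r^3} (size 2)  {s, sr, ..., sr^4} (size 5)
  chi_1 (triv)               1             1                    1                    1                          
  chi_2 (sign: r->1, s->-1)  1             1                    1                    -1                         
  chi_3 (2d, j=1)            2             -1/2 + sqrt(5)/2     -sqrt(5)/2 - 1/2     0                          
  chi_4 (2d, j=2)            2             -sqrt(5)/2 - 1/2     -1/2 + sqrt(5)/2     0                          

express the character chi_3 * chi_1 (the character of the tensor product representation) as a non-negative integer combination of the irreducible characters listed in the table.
chi_3 tensor chi_1 = chi_3 (all other irreducibles have multiplicity 0).

Justification: The character of a tensor product is the pointwise product (chi_3 * chi_1)(C) = chi_3(C) * chi_1(C):
  {e}: (2)*(1), {r^1, r^4}: (-1/2 + sqrt(5)/2)*(1), {r^2, r^3}: (-sqrt(5)/2 - 1/2)*(1), {s, sr, ..., sr^4}: (0)*(1)
so (chi_3 * chi_1) takes values
  {e} -> 2, {r^1, r^4} -> -1/2 + sqrt(5)/2, {r^2, r^3} -> -sqrt(5)/2 - 1/2, {s, sr, ..., sr^4} -> 0.
Now take the inner product of this character with each irreducible chi from the table, <chi_3*chi_1, chi> = (1/10) sum_C |C| (chi_3*chi_1)(C) conj(chi(C)):
  <chi_3*chi_1, chi_1> = (1/10)[1*(2)*conj(1) + 2*(-1/2 + sqrt(5)/2)*conj(1) + 2*(-sqrt(5)/2 - 1/2)*conj(1) + 5*(0)*conj(1)]
      = (1/10)[(2) + (-1 + sqrt(5)) + (-sqrt(5) - 1) + (0)] = 0/10 = 0
  <chi_3*chi_1, chi_2> = (1/10)[1*(2)*conj(1) + 2*(-1/2 + sqrt(5)/2)*conj(1) + 2*(-sqrt(5)/2 - 1/2)*conj(1) + 5*(0)*conj(-1)]
      = (1/10)[(2) + (-1 + sqrt(5)) + (-sqrt(5) - 1) + (0)] = 0/10 = 0
  <chi_3*chi_1, chi_3> = (1/10)[1*(2)*conj(2) + 2*(-1/2 + sqrt(5)/2)*conj(-1/2 + sqrt(5)/2) + 2*(-sqrt(5)/2 - 1/2)*conj(-sqrt(5)/2 - 1/2) + 5*(0)*conj(0)]
      = (1/10)[(4) + (3 - sqrt(5)) + (sqrt(5) + 3) + (0)] = 10/10 = 1
  <chi_3*chi_1, chi_4> = (1/10)[1*(2)*conj(2) + 2*(-1/2 + sqrt(5)/2)*conj(-sqrt(5)/2 - 1/2) + 2*(-sqrt(5)/2 - 1/2)*conj(-1/2 + sqrt(5)/2) + 5*(0)*conj(0)]
      = (1/10)[(4) + (-2) + (-2) + (0)] = 0/10 = 0
Hence the multiplicities are chi_3: 1. Dimension check: dim(chi_3)*dim(chi_1) = 2*1 = 2 and sum (mult * dim) = 1*2 = 2.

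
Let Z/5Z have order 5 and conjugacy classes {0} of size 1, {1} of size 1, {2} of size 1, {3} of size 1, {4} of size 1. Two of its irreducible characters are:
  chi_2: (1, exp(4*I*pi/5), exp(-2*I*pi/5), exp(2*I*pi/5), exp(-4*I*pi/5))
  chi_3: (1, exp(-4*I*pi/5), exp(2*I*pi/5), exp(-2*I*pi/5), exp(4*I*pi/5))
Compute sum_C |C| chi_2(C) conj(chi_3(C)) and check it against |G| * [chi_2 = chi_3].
Sum = 0; so <chi_2, chi_3> = 0 (distinct irreducibles are orthogonal).

Justification: Compute term by term over conjugacy classes (|C| * chi_2(C) * conj(chi_3(C))):
  1*(1)*conj(1) + 1*(exp(4*I*pi/5))*conj(exp(-4*I*pi/5)) + 1*(exp(-2*I*pi/5))*conj(exp(2*I*pi/5)) + 1*(exp(2*I*pi/5))*conj(exp(-2*I*pi/5)) + 1*(exp(-4*I*pi/5))*conj(exp(4*I*pi/5))
  = (1) + (exp(-2*I*pi/5)) + (exp(-4*I*pi/5)) + (exp(4*I*pi/5)) + (exp(2*I*pi/5))
  = 0.
(Exp terms are combined using exp(i*s)*conj(exp(i*t)) = exp(i*(s-t)), and sums of them are collapsed using the identity that for every m > 1 the m distinct m-th roots of unity sum to 0, e.g. 1 + exp(2*I*pi/3) + exp(-2*I*pi/3) = 0.)
Dividing by |G| = 5 gives 0/5 = 0, matching the row-orthogonality relation <chi_2, chi_3> = [chi_2 = chi_3].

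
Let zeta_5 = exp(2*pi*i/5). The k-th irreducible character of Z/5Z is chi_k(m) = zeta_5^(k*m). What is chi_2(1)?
chi_2(1) = zeta_5^2 = exp(4*I*pi/5)

Reasoning: chi_2(1) = zeta_5^(2*1) = zeta_5^2. Since zeta_5^5 = 1, this equals zeta_5^2 = exp(2*pi*i*2/5) = exp(4*I*pi/5).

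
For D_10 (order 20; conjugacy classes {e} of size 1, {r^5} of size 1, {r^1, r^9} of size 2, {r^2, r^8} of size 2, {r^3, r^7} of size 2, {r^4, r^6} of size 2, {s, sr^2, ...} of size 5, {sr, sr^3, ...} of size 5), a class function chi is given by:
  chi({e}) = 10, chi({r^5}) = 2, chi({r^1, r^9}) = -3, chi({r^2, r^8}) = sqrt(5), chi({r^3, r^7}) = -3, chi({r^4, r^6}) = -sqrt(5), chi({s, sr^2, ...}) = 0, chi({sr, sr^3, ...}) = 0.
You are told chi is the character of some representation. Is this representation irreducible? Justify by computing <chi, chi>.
Not irreducible (reducible): <chi, chi> = 8 > 1.

Details: <chi, chi> = (1/|G|) sum_C |C| * |chi(C)|^2 = (1/20)[1*|10|^2 + 1*|2|^2 + 2*|-3|^2 + 2*|sqrt(5)|^2 + 2*|-3|^2 + 2*|-sqrt(5)|^2 + 5*|0|^2 + 5*|0|^2]
  = (1/20)[(100) + (4) + (18) + (10) + (18) + (10) + (0) + (0)] = 160/20 = 8.
A character is irreducible iff <chi, chi> = 1, so this representation is reducible.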